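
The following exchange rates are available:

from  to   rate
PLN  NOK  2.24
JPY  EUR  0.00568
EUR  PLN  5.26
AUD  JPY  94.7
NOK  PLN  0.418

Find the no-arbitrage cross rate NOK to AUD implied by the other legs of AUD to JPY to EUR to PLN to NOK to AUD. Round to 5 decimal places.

Known legs of the cycle: 94.7 × 0.00568 × 5.26 × 2.24 = 6.3377058304
For no arbitrage the full-cycle product must be 1, so the missing rate is 1 / 6.3377058304 ≈ 0.1577858.

0.15779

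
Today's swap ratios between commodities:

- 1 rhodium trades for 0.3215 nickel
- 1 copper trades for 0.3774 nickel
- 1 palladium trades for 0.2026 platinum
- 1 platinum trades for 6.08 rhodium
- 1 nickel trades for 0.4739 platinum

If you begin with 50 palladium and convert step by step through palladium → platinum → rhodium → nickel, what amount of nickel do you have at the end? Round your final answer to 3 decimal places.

50 palladium × 0.2026 = 10.13 platinum
10.13 platinum × 6.08 = 61.5904 rhodium
61.5904 rhodium × 0.3215 = 19.8013136 nickel

19.801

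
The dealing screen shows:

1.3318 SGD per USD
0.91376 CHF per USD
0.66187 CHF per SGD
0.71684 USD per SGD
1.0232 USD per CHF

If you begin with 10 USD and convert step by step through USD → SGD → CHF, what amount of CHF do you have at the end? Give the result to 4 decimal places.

8.8148

10 USD × 1.3318 = 13.318 SGD
13.318 SGD × 0.66187 = 8.81478466 CHF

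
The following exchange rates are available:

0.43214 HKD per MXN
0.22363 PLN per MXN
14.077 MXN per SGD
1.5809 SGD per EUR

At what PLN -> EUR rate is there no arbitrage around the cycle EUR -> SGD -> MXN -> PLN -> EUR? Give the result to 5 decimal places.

0.20093

Known legs of the cycle: 1.5809 × 14.077 × 0.22363 = 4.976735661359
For no arbitrage the full-cycle product must be 1, so the missing rate is 1 / 4.976735661359 ≈ 0.2009349.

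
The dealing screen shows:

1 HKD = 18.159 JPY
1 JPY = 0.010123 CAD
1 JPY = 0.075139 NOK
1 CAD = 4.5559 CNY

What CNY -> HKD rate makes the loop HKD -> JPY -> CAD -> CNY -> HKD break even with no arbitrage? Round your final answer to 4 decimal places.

1.1941

Known legs of the cycle: 18.159 × 0.010123 × 4.5559 = 0.8374817433363
For no arbitrage the full-cycle product must be 1, so the missing rate is 1 / 0.8374817433363 ≈ 1.194056.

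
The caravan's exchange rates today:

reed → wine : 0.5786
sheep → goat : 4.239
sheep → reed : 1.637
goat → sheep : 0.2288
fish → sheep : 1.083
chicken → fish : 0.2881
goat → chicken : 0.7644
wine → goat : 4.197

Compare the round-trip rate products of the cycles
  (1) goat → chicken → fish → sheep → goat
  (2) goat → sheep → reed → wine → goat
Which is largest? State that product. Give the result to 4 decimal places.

1.0110

(1) 0.7644 × 0.2881 × 1.083 × 4.239 = 1.01101
(2) 0.2288 × 1.637 × 0.5786 × 4.197 = 0.90954
Highest is cycle (1) at 1.0110 (>1, arbitrage).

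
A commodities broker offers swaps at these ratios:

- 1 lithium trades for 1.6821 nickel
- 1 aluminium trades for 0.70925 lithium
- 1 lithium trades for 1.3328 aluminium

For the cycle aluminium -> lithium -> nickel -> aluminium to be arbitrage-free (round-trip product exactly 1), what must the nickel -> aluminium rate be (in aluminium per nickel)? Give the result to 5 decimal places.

0.83820

Known legs of the cycle: 0.70925 × 1.6821 = 1.193029425
For no arbitrage the full-cycle product must be 1, so the missing rate is 1 / 1.193029425 ≈ 0.8382023.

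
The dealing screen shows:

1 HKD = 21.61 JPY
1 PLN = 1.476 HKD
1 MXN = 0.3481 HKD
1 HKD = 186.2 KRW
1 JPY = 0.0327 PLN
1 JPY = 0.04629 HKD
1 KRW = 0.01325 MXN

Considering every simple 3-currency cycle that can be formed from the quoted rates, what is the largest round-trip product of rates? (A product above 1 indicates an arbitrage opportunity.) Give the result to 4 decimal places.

1.0430

JPY→PLN→HKD→JPY: 0.0327 × 1.476 × 21.61 = 1.04301
HKD→KRW→MXN→HKD: 186.2 × 0.01325 × 0.3481 = 0.85881
Maximum is JPY→PLN→HKD→JPY at 1.0430; arbitrage exists.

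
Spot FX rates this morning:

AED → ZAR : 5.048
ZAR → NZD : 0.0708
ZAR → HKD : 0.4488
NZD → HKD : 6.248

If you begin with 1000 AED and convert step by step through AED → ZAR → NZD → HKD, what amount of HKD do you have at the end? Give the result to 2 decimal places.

2233.03

1000 AED × 5.048 = 5048 ZAR
5048 ZAR × 0.0708 = 357.3984 NZD
357.3984 NZD × 6.248 = 2233.0252032 HKD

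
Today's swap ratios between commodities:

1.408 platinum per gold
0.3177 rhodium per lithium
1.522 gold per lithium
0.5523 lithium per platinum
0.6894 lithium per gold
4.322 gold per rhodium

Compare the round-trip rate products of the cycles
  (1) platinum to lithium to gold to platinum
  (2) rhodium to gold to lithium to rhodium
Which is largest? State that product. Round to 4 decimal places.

(1) 0.5523 × 1.522 × 1.408 = 1.18357
(2) 4.322 × 0.6894 × 0.3177 = 0.94661
Highest is cycle (1) at 1.1836 (>1, arbitrage).

1.1836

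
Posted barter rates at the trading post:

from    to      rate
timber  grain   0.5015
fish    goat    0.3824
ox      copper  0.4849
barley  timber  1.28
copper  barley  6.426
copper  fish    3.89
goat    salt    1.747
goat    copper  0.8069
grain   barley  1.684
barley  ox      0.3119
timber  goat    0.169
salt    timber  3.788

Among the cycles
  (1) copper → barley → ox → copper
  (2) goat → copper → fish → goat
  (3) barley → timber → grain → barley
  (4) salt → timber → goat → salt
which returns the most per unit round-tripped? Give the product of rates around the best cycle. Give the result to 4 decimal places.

1.2003

(1) 6.426 × 0.3119 × 0.4849 = 0.97187
(2) 0.8069 × 3.89 × 0.3824 = 1.20029
(3) 1.28 × 0.5015 × 1.684 = 1.08099
(4) 3.788 × 0.169 × 1.747 = 1.11838
Highest is cycle (2) at 1.2003 (>1, arbitrage).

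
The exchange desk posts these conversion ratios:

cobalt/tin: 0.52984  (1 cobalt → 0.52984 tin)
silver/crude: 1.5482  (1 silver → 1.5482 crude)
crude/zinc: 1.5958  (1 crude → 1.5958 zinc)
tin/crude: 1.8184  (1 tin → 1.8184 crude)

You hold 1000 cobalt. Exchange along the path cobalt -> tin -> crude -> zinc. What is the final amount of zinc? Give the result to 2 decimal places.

1537.49

1000 cobalt × 0.52984 = 529.84 tin
529.84 tin × 1.8184 = 963.461056 crude
963.461056 crude × 1.5958 = 1537.4911531648 zinc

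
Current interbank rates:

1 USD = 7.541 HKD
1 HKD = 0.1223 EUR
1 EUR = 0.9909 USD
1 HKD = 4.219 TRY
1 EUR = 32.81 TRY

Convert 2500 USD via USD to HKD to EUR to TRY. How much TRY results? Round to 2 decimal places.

2500 USD × 7.541 = 18852.5 HKD
18852.5 HKD × 0.1223 = 2305.66075 EUR
2305.66075 EUR × 32.81 = 75648.7292075 TRY

75648.73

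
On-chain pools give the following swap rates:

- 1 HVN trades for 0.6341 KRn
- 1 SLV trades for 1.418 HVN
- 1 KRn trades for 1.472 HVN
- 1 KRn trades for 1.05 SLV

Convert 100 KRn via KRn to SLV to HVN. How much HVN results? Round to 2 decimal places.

100 KRn × 1.05 = 105 SLV
105 SLV × 1.418 = 148.89 HVN

148.89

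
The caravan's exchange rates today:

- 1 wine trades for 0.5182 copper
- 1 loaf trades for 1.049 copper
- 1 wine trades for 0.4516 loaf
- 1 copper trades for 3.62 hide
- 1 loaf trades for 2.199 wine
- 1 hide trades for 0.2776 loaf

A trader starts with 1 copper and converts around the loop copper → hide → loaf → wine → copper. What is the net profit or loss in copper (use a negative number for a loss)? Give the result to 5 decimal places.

1 copper × 3.62 = 3.62 hide
3.62 hide × 0.2776 = 1.004912 loaf
1.004912 loaf × 2.199 = 2.209801488 wine
2.209801488 wine × 0.5182 = 1.1451191310816 copper
Net change: 1.1451191310816 − 1 = 0.1451191310816 copper

0.14512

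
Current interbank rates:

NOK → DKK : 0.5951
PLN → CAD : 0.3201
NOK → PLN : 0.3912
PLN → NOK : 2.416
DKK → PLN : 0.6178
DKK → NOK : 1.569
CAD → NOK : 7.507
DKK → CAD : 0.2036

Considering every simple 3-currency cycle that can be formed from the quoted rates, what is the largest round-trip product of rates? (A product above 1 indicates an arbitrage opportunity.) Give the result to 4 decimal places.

0.9400

CAD→NOK→PLN→CAD: 7.507 × 0.3912 × 0.3201 = 0.94005
CAD→NOK→DKK→CAD: 7.507 × 0.5951 × 0.2036 = 0.90957
NOK→DKK→PLN→NOK: 0.5951 × 0.6178 × 2.416 = 0.88825
Maximum is CAD→NOK→PLN→CAD at 0.9400; no arbitrage — every cycle loses value.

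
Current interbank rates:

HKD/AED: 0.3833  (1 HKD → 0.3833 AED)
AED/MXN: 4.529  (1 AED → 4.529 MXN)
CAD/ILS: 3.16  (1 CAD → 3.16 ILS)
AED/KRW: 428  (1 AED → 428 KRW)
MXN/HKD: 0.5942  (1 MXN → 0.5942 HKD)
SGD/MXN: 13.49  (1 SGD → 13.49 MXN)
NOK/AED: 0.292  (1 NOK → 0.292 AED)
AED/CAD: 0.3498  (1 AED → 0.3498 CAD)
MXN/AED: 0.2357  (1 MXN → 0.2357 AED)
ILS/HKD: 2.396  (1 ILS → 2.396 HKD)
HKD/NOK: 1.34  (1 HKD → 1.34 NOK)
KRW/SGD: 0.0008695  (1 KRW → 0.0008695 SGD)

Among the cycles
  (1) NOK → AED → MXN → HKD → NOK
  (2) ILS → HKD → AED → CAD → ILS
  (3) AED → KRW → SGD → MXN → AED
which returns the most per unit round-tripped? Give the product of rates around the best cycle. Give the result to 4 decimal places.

(1) 0.292 × 4.529 × 0.5942 × 1.34 = 1.05299
(2) 2.396 × 0.3833 × 0.3498 × 3.16 = 1.01516
(3) 428 × 0.0008695 × 13.49 × 0.2357 = 1.18327
Highest is cycle (3) at 1.1833 (>1, arbitrage).

1.1833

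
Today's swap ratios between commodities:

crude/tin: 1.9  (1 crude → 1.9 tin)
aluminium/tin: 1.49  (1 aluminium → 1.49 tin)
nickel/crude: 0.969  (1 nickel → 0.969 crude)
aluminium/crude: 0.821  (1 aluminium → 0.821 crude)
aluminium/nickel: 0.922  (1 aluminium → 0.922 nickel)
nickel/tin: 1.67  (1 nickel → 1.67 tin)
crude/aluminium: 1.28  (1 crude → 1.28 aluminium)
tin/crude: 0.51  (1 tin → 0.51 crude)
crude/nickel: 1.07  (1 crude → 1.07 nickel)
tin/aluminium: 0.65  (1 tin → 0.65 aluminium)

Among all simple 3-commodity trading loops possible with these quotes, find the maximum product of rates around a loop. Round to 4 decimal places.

nickel→crude→aluminium→nickel: 0.969 × 1.28 × 0.922 = 1.14358
crude→tin→aluminium→crude: 1.9 × 0.65 × 0.821 = 1.01394
nickel→tin→aluminium→nickel: 1.67 × 0.65 × 0.922 = 1.00083
crude→aluminium→tin→crude: 1.28 × 1.49 × 0.51 = 0.97267
nickel→tin→crude→nickel: 1.67 × 0.51 × 1.07 = 0.91132
Maximum is nickel→crude→aluminium→nickel at 1.1436; arbitrage exists.

1.1436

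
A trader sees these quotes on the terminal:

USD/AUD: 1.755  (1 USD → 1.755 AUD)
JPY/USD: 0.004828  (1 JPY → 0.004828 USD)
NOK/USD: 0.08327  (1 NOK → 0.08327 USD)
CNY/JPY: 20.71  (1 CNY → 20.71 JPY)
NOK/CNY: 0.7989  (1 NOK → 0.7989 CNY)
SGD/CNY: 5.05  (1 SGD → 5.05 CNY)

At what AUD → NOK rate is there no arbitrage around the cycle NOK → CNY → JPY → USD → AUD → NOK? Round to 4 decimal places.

7.1332

Known legs of the cycle: 0.7989 × 20.71 × 0.004828 × 1.755 = 0.14018995691766
For no arbitrage the full-cycle product must be 1, so the missing rate is 1 / 0.14018995691766 ≈ 7.133179.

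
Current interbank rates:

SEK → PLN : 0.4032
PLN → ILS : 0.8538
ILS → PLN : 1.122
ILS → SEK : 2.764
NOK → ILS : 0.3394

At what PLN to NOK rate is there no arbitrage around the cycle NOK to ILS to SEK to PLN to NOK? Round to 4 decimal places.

Known legs of the cycle: 0.3394 × 2.764 × 0.4032 = 0.37824256512
For no arbitrage the full-cycle product must be 1, so the missing rate is 1 / 0.37824256512 ≈ 2.643806.

2.6438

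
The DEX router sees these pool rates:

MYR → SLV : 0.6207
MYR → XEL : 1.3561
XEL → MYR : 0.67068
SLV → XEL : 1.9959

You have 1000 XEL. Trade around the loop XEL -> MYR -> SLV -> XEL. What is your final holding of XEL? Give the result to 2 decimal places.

1000 XEL × 0.67068 = 670.68 MYR
670.68 MYR × 0.6207 = 416.291076 SLV
416.291076 SLV × 1.9959 = 830.8753585884 XEL

830.88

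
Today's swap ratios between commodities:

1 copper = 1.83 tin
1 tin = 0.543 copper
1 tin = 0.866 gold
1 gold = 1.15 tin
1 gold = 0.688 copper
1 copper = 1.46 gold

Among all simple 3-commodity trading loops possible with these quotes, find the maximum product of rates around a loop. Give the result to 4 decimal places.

1.0903

copper→tin→gold→copper: 1.83 × 0.866 × 0.688 = 1.09033
copper→gold→tin→copper: 1.46 × 1.15 × 0.543 = 0.91170
Maximum is copper→tin→gold→copper at 1.0903; arbitrage exists.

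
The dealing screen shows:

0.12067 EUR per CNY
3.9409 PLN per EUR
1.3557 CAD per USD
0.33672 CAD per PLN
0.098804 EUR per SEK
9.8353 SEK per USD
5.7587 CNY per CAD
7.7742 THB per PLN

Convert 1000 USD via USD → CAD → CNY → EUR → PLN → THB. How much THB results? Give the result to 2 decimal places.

28862.80

1000 USD × 1.3557 = 1355.7 CAD
1355.7 CAD × 5.7587 = 7807.06959 CNY
7807.06959 CNY × 0.12067 = 942.0790874253 EUR
942.0790874253 EUR × 3.9409 = 3712.63947563436477 PLN
3712.63947563436477 PLN × 7.7742 = 28862.801811476678594934 THB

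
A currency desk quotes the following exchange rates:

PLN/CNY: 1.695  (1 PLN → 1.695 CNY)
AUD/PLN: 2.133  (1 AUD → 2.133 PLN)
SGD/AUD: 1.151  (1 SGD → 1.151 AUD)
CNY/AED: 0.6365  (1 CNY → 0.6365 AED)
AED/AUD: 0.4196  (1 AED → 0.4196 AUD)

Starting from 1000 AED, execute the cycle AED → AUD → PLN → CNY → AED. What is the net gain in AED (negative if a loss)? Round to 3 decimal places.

1000 AED × 0.4196 = 419.6 AUD
419.6 AUD × 2.133 = 895.0068 PLN
895.0068 PLN × 1.695 = 1517.036526 CNY
1517.036526 CNY × 0.6365 = 965.593748799 AED
Net change: 965.593748799 − 1000 = -34.406251201 AED

-34.406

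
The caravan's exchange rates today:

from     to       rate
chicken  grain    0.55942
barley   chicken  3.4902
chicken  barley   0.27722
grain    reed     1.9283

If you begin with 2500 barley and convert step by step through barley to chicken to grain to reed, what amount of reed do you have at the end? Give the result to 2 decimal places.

2500 barley × 3.4902 = 8725.5 chicken
8725.5 chicken × 0.55942 = 4881.21921 grain
4881.21921 grain × 1.9283 = 9412.455002643 reed

9412.46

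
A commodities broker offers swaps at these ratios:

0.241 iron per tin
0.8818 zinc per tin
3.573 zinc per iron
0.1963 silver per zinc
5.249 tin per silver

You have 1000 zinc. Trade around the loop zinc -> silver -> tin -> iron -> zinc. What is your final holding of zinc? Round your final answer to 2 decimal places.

1000 zinc × 0.1963 = 196.3 silver
196.3 silver × 5.249 = 1030.3787 tin
1030.3787 tin × 0.241 = 248.3212667 iron
248.3212667 iron × 3.573 = 887.2518859191 zinc

887.25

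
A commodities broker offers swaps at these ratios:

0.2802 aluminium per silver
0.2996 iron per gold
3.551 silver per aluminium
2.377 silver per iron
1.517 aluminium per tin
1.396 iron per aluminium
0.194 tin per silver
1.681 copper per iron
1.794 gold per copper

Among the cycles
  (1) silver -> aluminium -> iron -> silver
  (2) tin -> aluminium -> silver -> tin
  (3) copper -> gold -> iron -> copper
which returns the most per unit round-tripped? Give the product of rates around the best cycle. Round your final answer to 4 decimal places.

1.0451

(1) 0.2802 × 1.396 × 2.377 = 0.92979
(2) 1.517 × 3.551 × 0.194 = 1.04505
(3) 1.794 × 0.2996 × 1.681 = 0.90351
Highest is cycle (2) at 1.0451 (>1, arbitrage).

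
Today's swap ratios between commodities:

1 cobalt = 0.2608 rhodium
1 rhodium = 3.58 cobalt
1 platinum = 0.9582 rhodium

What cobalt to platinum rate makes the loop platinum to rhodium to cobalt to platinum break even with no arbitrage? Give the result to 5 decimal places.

0.29151

Known legs of the cycle: 0.9582 × 3.58 = 3.430356
For no arbitrage the full-cycle product must be 1, so the missing rate is 1 / 3.430356 ≈ 0.2915149.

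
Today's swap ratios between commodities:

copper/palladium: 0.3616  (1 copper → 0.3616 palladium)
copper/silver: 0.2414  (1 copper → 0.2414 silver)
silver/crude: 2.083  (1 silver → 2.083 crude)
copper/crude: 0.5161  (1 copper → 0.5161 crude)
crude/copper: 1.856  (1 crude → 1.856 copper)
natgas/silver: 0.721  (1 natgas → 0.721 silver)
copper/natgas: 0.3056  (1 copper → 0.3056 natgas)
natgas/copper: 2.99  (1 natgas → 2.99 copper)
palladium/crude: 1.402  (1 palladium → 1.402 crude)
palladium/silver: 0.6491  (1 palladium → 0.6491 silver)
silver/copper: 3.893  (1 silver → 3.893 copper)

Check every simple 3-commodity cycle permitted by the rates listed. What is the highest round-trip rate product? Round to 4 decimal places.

copper→palladium→crude→copper: 0.3616 × 1.402 × 1.856 = 0.94092
copper→silver→crude→copper: 0.2414 × 2.083 × 1.856 = 0.93326
copper→palladium→silver→copper: 0.3616 × 0.6491 × 3.893 = 0.91374
copper→natgas→silver→copper: 0.3056 × 0.721 × 3.893 = 0.85777
Maximum is copper→palladium→crude→copper at 0.9409; no arbitrage — every cycle loses value.

0.9409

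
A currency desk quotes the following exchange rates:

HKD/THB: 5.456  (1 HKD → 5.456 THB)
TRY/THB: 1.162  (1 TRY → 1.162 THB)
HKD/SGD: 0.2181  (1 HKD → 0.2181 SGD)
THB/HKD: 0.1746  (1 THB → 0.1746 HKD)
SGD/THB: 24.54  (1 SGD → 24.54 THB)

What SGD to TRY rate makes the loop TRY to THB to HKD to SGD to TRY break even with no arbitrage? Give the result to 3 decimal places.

22.599

Known legs of the cycle: 1.162 × 0.1746 × 0.2181 = 0.04424926212
For no arbitrage the full-cycle product must be 1, so the missing rate is 1 / 0.04424926212 ≈ 22.59925.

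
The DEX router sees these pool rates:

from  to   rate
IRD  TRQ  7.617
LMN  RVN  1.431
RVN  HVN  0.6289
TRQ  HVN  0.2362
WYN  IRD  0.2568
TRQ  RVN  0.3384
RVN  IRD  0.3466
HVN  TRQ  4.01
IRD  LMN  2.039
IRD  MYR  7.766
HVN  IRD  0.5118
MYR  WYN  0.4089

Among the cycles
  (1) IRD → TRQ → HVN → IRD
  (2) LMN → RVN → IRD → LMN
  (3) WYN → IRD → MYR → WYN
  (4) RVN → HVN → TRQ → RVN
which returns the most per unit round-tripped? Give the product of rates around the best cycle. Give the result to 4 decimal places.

1.0113

(1) 7.617 × 0.2362 × 0.5118 = 0.92080
(2) 1.431 × 0.3466 × 2.039 = 1.01131
(3) 0.2568 × 7.766 × 0.4089 = 0.81547
(4) 0.6289 × 4.01 × 0.3384 = 0.85341
Highest is cycle (2) at 1.0113 (>1, arbitrage).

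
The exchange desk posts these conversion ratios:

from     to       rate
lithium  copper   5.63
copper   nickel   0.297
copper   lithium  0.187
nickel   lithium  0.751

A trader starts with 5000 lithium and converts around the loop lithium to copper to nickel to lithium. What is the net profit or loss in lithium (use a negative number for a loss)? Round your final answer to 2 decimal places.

1278.77

5000 lithium × 5.63 = 28150 copper
28150 copper × 0.297 = 8360.55 nickel
8360.55 nickel × 0.751 = 6278.77305 lithium
Net change: 6278.77305 − 5000 = 1278.77305 lithium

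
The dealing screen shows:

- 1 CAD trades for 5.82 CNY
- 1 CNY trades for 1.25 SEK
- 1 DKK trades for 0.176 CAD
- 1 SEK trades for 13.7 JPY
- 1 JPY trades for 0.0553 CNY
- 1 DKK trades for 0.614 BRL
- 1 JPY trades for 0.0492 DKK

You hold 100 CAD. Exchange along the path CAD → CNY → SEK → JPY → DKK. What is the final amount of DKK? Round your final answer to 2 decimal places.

100 CAD × 5.82 = 582 CNY
582 CNY × 1.25 = 727.5 SEK
727.5 SEK × 13.7 = 9966.75 JPY
9966.75 JPY × 0.0492 = 490.3641 DKK

490.36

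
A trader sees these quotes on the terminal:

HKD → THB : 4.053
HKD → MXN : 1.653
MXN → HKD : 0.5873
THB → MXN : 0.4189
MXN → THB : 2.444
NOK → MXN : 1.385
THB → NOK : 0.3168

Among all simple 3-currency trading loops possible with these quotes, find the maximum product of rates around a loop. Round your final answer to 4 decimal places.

1.0723

THB→NOK→MXN→THB: 0.3168 × 1.385 × 2.444 = 1.07235
HKD→THB→MXN→HKD: 4.053 × 0.4189 × 0.5873 = 0.99712
Maximum is THB→NOK→MXN→THB at 1.0723; arbitrage exists.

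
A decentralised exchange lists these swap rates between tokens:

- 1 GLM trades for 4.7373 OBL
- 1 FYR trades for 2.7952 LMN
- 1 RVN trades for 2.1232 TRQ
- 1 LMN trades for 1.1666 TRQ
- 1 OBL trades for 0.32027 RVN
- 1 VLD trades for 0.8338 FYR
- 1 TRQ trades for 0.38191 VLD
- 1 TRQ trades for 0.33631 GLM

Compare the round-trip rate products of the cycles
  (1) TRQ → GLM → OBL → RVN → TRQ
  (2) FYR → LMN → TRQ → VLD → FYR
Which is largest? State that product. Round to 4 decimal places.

1.0834

(1) 0.33631 × 4.7373 × 0.32027 × 2.1232 = 1.08337
(2) 2.7952 × 1.1666 × 0.38191 × 0.8338 = 1.03838
Highest is cycle (1) at 1.0834 (>1, arbitrage).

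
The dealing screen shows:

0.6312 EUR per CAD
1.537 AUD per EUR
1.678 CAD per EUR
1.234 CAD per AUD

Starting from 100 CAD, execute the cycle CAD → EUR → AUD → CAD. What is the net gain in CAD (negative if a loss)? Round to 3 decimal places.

100 CAD × 0.6312 = 63.12 EUR
63.12 EUR × 1.537 = 97.01544 AUD
97.01544 AUD × 1.234 = 119.71705296 CAD
Net change: 119.71705296 − 100 = 19.71705296 CAD

19.717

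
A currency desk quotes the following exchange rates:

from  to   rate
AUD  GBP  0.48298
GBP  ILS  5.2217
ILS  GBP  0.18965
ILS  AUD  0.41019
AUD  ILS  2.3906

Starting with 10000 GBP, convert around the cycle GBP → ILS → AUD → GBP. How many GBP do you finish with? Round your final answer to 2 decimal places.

10344.90

10000 GBP × 5.2217 = 52217 ILS
52217 ILS × 0.41019 = 21418.89123 AUD
21418.89123 AUD × 0.48298 = 10344.8960862654 GBP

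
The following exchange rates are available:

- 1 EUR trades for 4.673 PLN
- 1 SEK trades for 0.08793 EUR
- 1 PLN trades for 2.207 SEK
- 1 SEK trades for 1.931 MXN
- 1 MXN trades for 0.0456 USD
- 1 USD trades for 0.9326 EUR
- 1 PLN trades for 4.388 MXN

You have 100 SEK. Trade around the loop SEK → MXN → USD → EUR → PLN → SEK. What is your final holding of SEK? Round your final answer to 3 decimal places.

84.692

100 SEK × 1.931 = 193.1 MXN
193.1 MXN × 0.0456 = 8.80536 USD
8.80536 USD × 0.9326 = 8.211878736 EUR
8.211878736 EUR × 4.673 = 38.374109333328 PLN
38.374109333328 PLN × 2.207 = 84.691659298654896 SEK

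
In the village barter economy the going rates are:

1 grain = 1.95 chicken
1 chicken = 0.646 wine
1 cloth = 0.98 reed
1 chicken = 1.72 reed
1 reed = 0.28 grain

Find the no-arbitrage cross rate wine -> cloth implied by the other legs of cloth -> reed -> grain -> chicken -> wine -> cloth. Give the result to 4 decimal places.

2.8930

Known legs of the cycle: 0.98 × 0.28 × 1.95 × 0.646 = 0.34566168
For no arbitrage the full-cycle product must be 1, so the missing rate is 1 / 0.34566168 ≈ 2.893002.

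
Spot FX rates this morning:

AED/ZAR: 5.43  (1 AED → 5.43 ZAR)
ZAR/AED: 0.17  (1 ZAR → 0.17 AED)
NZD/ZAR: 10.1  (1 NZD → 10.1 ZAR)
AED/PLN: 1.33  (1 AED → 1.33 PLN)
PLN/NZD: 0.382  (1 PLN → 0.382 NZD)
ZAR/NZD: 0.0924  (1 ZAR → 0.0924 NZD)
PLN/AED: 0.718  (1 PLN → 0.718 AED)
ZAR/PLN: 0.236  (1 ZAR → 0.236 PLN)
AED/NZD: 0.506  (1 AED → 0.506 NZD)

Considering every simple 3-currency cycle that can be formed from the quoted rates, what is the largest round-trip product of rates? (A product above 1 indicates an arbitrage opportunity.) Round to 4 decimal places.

0.9201

AED→ZAR→PLN→AED: 5.43 × 0.236 × 0.718 = 0.92010
ZAR→PLN→NZD→ZAR: 0.236 × 0.382 × 10.1 = 0.91054
AED→NZD→ZAR→AED: 0.506 × 10.1 × 0.17 = 0.86880
Maximum is AED→ZAR→PLN→AED at 0.9201; no arbitrage — every cycle loses value.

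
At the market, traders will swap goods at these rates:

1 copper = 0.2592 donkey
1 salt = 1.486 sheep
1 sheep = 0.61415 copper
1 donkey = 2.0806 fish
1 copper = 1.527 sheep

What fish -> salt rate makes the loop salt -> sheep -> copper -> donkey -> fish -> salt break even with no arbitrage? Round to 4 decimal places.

2.0318

Known legs of the cycle: 1.486 × 0.61415 × 0.2592 × 2.0806 = 0.492171948093888
For no arbitrage the full-cycle product must be 1, so the missing rate is 1 / 0.492171948093888 ≈ 2.031810.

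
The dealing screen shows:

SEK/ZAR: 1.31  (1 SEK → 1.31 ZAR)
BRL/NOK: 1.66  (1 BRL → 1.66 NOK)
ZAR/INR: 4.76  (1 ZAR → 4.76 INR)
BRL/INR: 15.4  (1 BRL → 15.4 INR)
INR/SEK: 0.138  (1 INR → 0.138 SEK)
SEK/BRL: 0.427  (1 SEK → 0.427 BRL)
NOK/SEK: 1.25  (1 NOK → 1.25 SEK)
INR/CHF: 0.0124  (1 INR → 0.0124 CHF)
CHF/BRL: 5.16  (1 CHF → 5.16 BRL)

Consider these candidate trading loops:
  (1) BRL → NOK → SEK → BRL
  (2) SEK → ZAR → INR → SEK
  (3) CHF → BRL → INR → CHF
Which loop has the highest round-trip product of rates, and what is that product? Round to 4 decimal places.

(1) 1.66 × 1.25 × 0.427 = 0.88603
(2) 1.31 × 4.76 × 0.138 = 0.86051
(3) 5.16 × 15.4 × 0.0124 = 0.98535
Highest is cycle (3) at 0.9854 (≤1, no arbitrage).

0.9854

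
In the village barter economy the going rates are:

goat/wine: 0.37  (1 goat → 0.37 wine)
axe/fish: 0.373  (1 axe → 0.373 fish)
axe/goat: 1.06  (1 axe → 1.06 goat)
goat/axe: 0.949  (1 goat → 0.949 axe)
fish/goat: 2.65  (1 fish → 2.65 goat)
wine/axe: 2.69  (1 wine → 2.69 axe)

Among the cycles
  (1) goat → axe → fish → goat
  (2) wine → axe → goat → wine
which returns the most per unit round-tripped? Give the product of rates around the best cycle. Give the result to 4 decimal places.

(1) 0.949 × 0.373 × 2.65 = 0.93804
(2) 2.69 × 1.06 × 0.37 = 1.05502
Highest is cycle (2) at 1.0550 (>1, arbitrage).

1.0550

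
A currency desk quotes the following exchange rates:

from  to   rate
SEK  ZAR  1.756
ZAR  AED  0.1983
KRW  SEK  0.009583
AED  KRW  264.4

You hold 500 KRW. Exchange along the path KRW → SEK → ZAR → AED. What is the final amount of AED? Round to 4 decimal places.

500 KRW × 0.009583 = 4.7915 SEK
4.7915 SEK × 1.756 = 8.413874 ZAR
8.413874 ZAR × 0.1983 = 1.6684712142 AED

1.6685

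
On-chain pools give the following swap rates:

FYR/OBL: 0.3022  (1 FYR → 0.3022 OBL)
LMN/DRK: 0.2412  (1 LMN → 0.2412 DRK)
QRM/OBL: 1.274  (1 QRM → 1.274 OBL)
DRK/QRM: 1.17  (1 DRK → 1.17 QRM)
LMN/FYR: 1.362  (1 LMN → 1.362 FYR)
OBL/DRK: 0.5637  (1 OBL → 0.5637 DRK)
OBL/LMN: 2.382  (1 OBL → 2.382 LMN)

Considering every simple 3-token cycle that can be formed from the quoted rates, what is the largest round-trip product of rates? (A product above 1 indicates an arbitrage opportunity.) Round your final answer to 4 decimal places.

0.9804

OBL→LMN→FYR→OBL: 2.382 × 1.362 × 0.3022 = 0.98042
QRM→OBL→DRK→QRM: 1.274 × 0.5637 × 1.17 = 0.84024
Maximum is OBL→LMN→FYR→OBL at 0.9804; no arbitrage — every cycle loses value.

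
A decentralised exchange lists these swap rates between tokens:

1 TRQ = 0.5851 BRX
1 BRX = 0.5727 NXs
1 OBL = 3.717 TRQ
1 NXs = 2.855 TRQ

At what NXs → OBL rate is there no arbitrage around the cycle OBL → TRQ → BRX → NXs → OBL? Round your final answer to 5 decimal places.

0.80288

Known legs of the cycle: 3.717 × 0.5851 × 0.5727 = 1.24551752409
For no arbitrage the full-cycle product must be 1, so the missing rate is 1 / 1.24551752409 ≈ 0.8028791.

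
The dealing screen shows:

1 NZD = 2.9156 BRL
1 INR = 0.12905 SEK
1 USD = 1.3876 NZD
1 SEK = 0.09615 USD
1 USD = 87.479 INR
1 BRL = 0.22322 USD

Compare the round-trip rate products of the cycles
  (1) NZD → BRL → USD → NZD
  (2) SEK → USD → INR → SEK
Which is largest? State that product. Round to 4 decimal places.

1.0855

(1) 2.9156 × 0.22322 × 1.3876 = 0.90308
(2) 0.09615 × 87.479 × 0.12905 = 1.08545
Highest is cycle (2) at 1.0855 (>1, arbitrage).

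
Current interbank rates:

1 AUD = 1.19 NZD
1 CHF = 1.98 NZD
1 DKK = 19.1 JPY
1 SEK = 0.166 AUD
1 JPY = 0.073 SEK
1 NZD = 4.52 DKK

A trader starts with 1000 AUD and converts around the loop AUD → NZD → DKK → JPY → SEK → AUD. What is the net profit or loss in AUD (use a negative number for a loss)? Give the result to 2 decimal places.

244.94

1000 AUD × 1.19 = 1190 NZD
1190 NZD × 4.52 = 5378.8 DKK
5378.8 DKK × 19.1 = 102735.08 JPY
102735.08 JPY × 0.073 = 7499.66084 SEK
7499.66084 SEK × 0.166 = 1244.94369944 AUD
Net change: 1244.94369944 − 1000 = 244.94369944 AUD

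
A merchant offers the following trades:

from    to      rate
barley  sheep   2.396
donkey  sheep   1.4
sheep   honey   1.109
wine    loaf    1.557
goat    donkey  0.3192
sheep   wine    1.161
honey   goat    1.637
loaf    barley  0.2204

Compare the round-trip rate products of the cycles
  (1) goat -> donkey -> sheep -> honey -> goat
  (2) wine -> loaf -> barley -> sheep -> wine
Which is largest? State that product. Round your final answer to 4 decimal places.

0.9546

(1) 0.3192 × 1.4 × 1.109 × 1.637 = 0.81128
(2) 1.557 × 0.2204 × 2.396 × 1.161 = 0.95460
Highest is cycle (2) at 0.9546 (≤1, no arbitrage).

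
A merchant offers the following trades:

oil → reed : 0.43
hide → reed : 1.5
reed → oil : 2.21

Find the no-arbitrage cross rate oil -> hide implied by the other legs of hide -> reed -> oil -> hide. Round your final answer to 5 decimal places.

0.30166

Known legs of the cycle: 1.5 × 2.21 = 3.315
For no arbitrage the full-cycle product must be 1, so the missing rate is 1 / 3.315 ≈ 0.3016591.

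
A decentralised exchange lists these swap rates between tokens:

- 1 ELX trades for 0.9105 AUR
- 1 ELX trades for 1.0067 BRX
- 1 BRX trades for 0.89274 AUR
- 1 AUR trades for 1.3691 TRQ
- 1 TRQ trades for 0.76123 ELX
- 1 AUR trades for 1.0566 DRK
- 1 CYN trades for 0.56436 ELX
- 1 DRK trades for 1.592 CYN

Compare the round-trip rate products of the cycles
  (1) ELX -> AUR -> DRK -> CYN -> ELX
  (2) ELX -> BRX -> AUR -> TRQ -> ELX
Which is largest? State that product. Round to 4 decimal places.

0.9366

(1) 0.9105 × 1.0566 × 1.592 × 0.56436 = 0.86435
(2) 1.0067 × 0.89274 × 1.3691 × 0.76123 = 0.93665
Highest is cycle (2) at 0.9366 (≤1, no arbitrage).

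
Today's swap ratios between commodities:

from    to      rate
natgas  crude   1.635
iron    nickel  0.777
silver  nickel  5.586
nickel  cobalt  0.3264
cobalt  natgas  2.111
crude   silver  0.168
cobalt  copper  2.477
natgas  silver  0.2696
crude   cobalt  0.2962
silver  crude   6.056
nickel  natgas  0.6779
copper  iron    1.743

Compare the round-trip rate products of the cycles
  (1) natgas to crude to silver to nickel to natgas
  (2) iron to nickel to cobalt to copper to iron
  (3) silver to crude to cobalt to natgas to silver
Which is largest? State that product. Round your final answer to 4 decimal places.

(1) 1.635 × 0.168 × 5.586 × 0.6779 = 1.04014
(2) 0.777 × 0.3264 × 2.477 × 1.743 = 1.09495
(3) 6.056 × 0.2962 × 2.111 × 0.2696 = 1.02089
Highest is cycle (2) at 1.0950 (>1, arbitrage).

1.0950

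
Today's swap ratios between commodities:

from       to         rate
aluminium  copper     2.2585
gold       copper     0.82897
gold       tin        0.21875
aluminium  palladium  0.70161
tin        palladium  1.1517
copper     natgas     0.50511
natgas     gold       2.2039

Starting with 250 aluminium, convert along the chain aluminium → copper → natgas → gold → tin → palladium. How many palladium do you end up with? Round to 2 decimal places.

158.35

250 aluminium × 2.2585 = 564.625 copper
564.625 copper × 0.50511 = 285.19773375 natgas
285.19773375 natgas × 2.2039 = 628.547285411625 gold
628.547285411625 gold × 0.21875 = 137.49471868379296875 tin
137.49471868379296875 tin × 1.1517 = 158.352667508124362109375 palladium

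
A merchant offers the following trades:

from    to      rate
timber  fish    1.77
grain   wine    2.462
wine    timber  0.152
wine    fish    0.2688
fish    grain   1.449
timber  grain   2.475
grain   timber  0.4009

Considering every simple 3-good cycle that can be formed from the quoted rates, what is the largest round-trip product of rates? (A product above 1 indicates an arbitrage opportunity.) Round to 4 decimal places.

1.0282

fish→grain→timber→fish: 1.449 × 0.4009 × 1.77 = 1.02820
wine→fish→grain→wine: 0.2688 × 1.449 × 2.462 = 0.95893
wine→timber→grain→wine: 0.152 × 2.475 × 2.462 = 0.92620
Maximum is fish→grain→timber→fish at 1.0282; arbitrage exists.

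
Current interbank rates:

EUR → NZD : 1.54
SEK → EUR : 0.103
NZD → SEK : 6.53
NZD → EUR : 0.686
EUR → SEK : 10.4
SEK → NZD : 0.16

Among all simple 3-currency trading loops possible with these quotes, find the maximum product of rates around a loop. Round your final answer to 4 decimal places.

1.1415

NZD→EUR→SEK→NZD: 0.686 × 10.4 × 0.16 = 1.14150
NZD→SEK→EUR→NZD: 6.53 × 0.103 × 1.54 = 1.03579
Maximum is NZD→EUR→SEK→NZD at 1.1415; arbitrage exists.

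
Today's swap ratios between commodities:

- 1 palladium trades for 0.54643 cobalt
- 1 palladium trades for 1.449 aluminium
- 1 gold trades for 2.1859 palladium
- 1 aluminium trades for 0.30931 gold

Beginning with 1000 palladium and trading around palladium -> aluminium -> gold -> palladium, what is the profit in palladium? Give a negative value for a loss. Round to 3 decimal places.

1000 palladium × 1.449 = 1449 aluminium
1449 aluminium × 0.30931 = 448.19019 gold
448.19019 gold × 2.1859 = 979.698936321 palladium
Net change: 979.698936321 − 1000 = -20.301063679 palladium

-20.301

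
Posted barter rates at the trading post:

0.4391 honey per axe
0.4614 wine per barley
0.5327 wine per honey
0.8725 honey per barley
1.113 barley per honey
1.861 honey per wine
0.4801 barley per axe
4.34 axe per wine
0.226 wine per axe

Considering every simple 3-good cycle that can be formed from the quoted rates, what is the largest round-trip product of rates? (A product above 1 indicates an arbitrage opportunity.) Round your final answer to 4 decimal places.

1.0152

axe→honey→wine→axe: 0.4391 × 0.5327 × 4.34 = 1.01516
axe→barley→wine→axe: 0.4801 × 0.4614 × 4.34 = 0.96139
barley→wine→honey→barley: 0.4614 × 1.861 × 1.113 = 0.95569
Maximum is axe→honey→wine→axe at 1.0152; arbitrage exists.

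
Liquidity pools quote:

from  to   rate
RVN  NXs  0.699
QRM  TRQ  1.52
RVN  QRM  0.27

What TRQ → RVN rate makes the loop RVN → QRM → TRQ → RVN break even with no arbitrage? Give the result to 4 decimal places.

Known legs of the cycle: 0.27 × 1.52 = 0.4104
For no arbitrage the full-cycle product must be 1, so the missing rate is 1 / 0.4104 ≈ 2.436647.

2.4366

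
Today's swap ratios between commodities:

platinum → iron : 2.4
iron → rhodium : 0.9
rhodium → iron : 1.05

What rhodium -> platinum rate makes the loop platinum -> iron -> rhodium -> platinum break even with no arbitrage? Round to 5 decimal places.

0.46296

Known legs of the cycle: 2.4 × 0.9 = 2.16
For no arbitrage the full-cycle product must be 1, so the missing rate is 1 / 2.16 ≈ 0.4629630.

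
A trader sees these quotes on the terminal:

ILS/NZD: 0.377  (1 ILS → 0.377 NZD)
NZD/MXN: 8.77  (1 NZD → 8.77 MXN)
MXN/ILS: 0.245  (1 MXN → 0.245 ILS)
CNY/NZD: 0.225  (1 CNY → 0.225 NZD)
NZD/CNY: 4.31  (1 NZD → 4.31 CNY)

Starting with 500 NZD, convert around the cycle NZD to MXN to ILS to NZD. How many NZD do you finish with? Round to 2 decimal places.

405.02

500 NZD × 8.77 = 4385 MXN
4385 MXN × 0.245 = 1074.325 ILS
1074.325 ILS × 0.377 = 405.020525 NZD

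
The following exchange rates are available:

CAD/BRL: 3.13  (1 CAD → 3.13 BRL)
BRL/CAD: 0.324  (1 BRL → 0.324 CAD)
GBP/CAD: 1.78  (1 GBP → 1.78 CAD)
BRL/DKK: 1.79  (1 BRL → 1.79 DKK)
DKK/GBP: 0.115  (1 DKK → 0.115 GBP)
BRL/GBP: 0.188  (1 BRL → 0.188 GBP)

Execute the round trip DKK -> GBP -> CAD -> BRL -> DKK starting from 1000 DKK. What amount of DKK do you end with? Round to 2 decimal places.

1000 DKK × 0.115 = 115 GBP
115 GBP × 1.78 = 204.7 CAD
204.7 CAD × 3.13 = 640.711 BRL
640.711 BRL × 1.79 = 1146.87269 DKK

1146.87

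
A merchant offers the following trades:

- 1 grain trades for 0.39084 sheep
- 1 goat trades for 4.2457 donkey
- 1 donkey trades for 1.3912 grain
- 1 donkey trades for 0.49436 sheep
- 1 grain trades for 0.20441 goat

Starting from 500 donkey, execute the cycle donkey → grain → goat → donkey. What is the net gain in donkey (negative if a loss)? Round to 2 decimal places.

500 donkey × 1.3912 = 695.6 grain
695.6 grain × 0.20441 = 142.187596 goat
142.187596 goat × 4.2457 = 603.6858763372 donkey
Net change: 603.6858763372 − 500 = 103.6858763372 donkey

103.69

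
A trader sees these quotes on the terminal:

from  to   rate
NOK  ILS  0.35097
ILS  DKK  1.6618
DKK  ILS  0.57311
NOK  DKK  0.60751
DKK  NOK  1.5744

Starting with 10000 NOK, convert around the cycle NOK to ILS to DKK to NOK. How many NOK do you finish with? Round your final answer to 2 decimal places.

9182.56

10000 NOK × 0.35097 = 3509.7 ILS
3509.7 ILS × 1.6618 = 5832.41946 DKK
5832.41946 DKK × 1.5744 = 9182.561197824 NOK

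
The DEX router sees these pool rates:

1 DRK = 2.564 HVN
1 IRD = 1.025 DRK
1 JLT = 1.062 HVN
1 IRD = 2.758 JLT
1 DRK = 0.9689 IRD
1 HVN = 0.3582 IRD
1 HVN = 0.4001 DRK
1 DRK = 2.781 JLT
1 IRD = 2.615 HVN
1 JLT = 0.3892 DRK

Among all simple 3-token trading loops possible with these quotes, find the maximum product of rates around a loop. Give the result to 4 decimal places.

1.1817

JLT→HVN→DRK→JLT: 1.062 × 0.4001 × 2.781 = 1.18166
JLT→HVN→IRD→JLT: 1.062 × 0.3582 × 2.758 = 1.04917
JLT→DRK→IRD→JLT: 0.3892 × 0.9689 × 2.758 = 1.04003
DRK→IRD→HVN→DRK: 0.9689 × 2.615 × 0.4001 = 1.01372
DRK→HVN→IRD→DRK: 2.564 × 0.3582 × 1.025 = 0.94139
Maximum is JLT→HVN→DRK→JLT at 1.1817; arbitrage exists.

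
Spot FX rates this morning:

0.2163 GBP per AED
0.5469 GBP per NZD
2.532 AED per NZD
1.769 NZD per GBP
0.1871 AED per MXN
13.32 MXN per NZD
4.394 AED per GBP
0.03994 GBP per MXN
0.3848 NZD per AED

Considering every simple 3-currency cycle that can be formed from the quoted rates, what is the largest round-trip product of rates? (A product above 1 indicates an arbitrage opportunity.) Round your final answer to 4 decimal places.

0.9688

NZD→AED→GBP→NZD: 2.532 × 0.2163 × 1.769 = 0.96883
NZD→MXN→AED→NZD: 13.32 × 0.1871 × 0.3848 = 0.95899
NZD→MXN→GBP→NZD: 13.32 × 0.03994 × 1.769 = 0.94111
NZD→GBP→AED→NZD: 0.5469 × 4.394 × 0.3848 = 0.92470
Maximum is NZD→AED→GBP→NZD at 0.9688; no arbitrage — every cycle loses value.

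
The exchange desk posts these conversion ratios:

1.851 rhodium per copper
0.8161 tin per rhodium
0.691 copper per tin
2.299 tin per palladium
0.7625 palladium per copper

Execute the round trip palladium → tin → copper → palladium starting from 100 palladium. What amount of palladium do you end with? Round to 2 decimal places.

121.13

100 palladium × 2.299 = 229.9 tin
229.9 tin × 0.691 = 158.8609 copper
158.8609 copper × 0.7625 = 121.13143625 palladium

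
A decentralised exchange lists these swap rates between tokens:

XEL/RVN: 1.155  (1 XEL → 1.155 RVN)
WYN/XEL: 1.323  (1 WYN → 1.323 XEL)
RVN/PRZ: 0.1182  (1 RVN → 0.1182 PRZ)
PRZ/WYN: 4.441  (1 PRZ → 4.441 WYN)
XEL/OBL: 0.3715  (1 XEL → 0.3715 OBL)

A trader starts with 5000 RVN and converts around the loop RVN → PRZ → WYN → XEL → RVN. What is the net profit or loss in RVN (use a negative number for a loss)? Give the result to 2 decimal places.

-989.39

5000 RVN × 0.1182 = 591 PRZ
591 PRZ × 4.441 = 2624.631 WYN
2624.631 WYN × 1.323 = 3472.386813 XEL
3472.386813 XEL × 1.155 = 4010.606769015 RVN
Net change: 4010.606769015 − 5000 = -989.393230985 RVN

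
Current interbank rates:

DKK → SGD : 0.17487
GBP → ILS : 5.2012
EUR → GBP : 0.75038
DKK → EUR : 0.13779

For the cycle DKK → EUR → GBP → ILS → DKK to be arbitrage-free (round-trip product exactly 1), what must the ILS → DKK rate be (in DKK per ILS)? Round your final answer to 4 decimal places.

Known legs of the cycle: 0.13779 × 0.75038 × 5.2012 = 0.53777734687224
For no arbitrage the full-cycle product must be 1, so the missing rate is 1 / 0.53777734687224 ≈ 1.859506.

1.8595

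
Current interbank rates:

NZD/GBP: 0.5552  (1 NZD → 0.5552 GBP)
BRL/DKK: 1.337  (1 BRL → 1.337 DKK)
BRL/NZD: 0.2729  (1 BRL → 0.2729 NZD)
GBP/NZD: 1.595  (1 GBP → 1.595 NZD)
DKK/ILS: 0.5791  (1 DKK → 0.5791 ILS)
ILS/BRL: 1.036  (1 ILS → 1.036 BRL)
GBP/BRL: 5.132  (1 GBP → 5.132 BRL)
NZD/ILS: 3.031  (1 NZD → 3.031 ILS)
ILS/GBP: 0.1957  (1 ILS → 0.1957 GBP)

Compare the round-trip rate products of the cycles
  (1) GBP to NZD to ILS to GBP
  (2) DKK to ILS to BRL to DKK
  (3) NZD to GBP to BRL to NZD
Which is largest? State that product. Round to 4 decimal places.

(1) 1.595 × 3.031 × 0.1957 = 0.94610
(2) 0.5791 × 1.036 × 1.337 = 0.80213
(3) 0.5552 × 5.132 × 0.2729 = 0.77757
Highest is cycle (1) at 0.9461 (≤1, no arbitrage).

0.9461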